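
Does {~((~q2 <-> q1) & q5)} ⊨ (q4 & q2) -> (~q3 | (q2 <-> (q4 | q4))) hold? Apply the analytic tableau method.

Yes

Initial set: {~((~q2 <-> q1) & q5); ~((q4 & q2) -> (~q3 | (q2 <-> (q4 | q4))))}.
~((q4 & q2) -> (~q3 | (q2 <-> (q4 | q4)))): α-rule — add (q4 & q2), ~(~q3 | (q2 <-> (q4 | q4))).
(q4 & q2): α-rule — add q4, q2.
~(~q3 | (q2 <-> (q4 | q4))): α-rule — add ~~q3, ~(q2 <-> (q4 | q4)).
~((~q2 <-> q1) & q5): β-rule — branch into ~(~q2 <-> q1)  //  ~q5.
  branch 1 (add ~(~q2 <-> q1)):
    ~(q2 <-> (q4 | q4)): β-rule — branch into q2, ~(q4 | q4)  //  ~q2, (q4 | q4).
      branch 1.1 (add q2, ~(q4 | q4)):
        ~(q4 | q4): α-rule — add ~q4, ~q4.
        × closes — contains both q4 and ~q4.
      branch 1.2 (add ~q2, (q4 | q4)):
        × closes — contains both q2 and ~q2.
  branch 2 (add ~q5):
    ~(q2 <-> (q4 | q4)): β-rule — branch into q2, ~(q4 | q4)  //  ~q2, (q4 | q4).
      branch 2.1 (add q2, ~(q4 | q4)):
        ~(q4 | q4): α-rule — add ~q4, ~q4.
        × closes — contains both q4 and ~q4.
      branch 2.2 (add ~q2, (q4 | q4)):
        × closes — contains both q2 and ~q2.
All 4 branches close.
Every branch closed, so the premises entail the conclusion.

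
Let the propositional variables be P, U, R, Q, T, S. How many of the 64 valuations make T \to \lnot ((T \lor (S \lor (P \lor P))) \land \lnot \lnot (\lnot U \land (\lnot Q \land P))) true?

Initial set: {(T \to \lnot ((T \lor (S \lor (P \lor P))) \land \lnot \lnot (\lnot U \land (\lnot Q \land P))))}.
(T \to \lnot ((T \lor (S \lor (P \lor P))) \land \lnot \lnot (\lnot U \land (\lnot Q \land P)))): β-rule — branch into \lnot T  //  \lnot ((T \lor (S \lor (P \lor P))) \land \lnot \lnot (\lnot U \land (\lnot Q \land P))).
  branch 1 (add \lnot T):
    ○ open, literals {T=false}.
  branch 2 (add \lnot ((T \lor (S \lor (P \lor P))) \land \lnot \lnot (\lnot U \land (\lnot Q \land P)))):
    \lnot ((T \lor (S \lor (P \lor P))) \land \lnot \lnot (\lnot U \land (\lnot Q \land P))): β-rule — branch into \lnot (T \lor (S \lor (P \lor P)))  //  \lnot \lnot \lnot (\lnot U \land (\lnot Q \land P)).
      branch 2.1 (add \lnot (T \lor (S \lor (P \lor P)))):
        \lnot (T \lor (S \lor (P \lor P))): α-rule — add \lnot T, \lnot (S \lor (P \lor P)).
        \lnot (S \lor (P \lor P)): α-rule — add \lnot S, \lnot (P \lor P).
        \lnot (P \lor P): α-rule — add \lnot P, \lnot P.
        ○ open, literals {P=false, S=false, T=false}.
      branch 2.2 (add \lnot \lnot \lnot (\lnot U \land (\lnot Q \land P))):
        \lnot \lnot \lnot (\lnot U \land (\lnot Q \land P)): drop double negation, giving \lnot (\lnot U \land (\lnot Q \land P)).
        \lnot (\lnot U \land (\lnot Q \land P)): β-rule — branch into \lnot \lnot U  //  \lnot (\lnot Q \land P).
          branch 2.2.1 (add \lnot \lnot U):
            ○ open, literals {U=true}.
          branch 2.2.2 (add \lnot (\lnot Q \land P)):
            \lnot (\lnot Q \land P): β-rule — branch into \lnot \lnot Q  //  \lnot P.
              branch 2.2.2.1 (add \lnot \lnot Q):
                ○ open, literals {Q=true}.
              branch 2.2.2.2 (add \lnot P):
                ○ open, literals {P=false}.
0 branches closed, 5 open.
Each open branch fixes some atoms; the unmentioned ones are free. Counting distinct full assignments: branch {T=false} (P, U, R, Q, S) contributes 32 new; branch {P=false, S=false, T=false} (U, R, Q) contributes 0 new; branch {U=true} (P, R, Q, T, S) contributes 16 new; branch {Q=true} (P, U, R, T, S) contributes 8 new; branch {P=false} (U, R, Q, T, S) contributes 4 new. Total: 60.

60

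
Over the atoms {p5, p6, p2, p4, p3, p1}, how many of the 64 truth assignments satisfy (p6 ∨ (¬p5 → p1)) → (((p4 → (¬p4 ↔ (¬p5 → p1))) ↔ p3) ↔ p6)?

Initial set: {T ((p6 ∨ (¬p5 → p1)) → (((p4 → (¬p4 ↔ (¬p5 → p1))) ↔ p3) ↔ p6))}.
T ((p6 ∨ (¬p5 → p1)) → (((p4 → (¬p4 ↔ (¬p5 → p1))) ↔ p3) ↔ p6)): β-rule — branch into F (p6 ∨ (¬p5 → p1))  //  T (((p4 → (¬p4 ↔ (¬p5 → p1))) ↔ p3) ↔ p6).
  branch 1 (add F (p6 ∨ (¬p5 → p1))):
    F (p6 ∨ (¬p5 → p1)): α-rule — add F p6, F (¬p5 → p1).
    F (¬p5 → p1): α-rule — add T ¬p5, F p1.
    ○ open, literals {p1=false, p5=false, p6=false}.
  branch 2 (add T (((p4 → (¬p4 ↔ (¬p5 → p1))) ↔ p3) ↔ p6)):
    T (((p4 → (¬p4 ↔ (¬p5 → p1))) ↔ p3) ↔ p6): β-rule — branch into T ((p4 → (¬p4 ↔ (¬p5 → p1))) ↔ p3), T p6  //  F ((p4 → (¬p4 ↔ (¬p5 → p1))) ↔ p3), F p6.
      branch 2.1 (add T ((p4 → (¬p4 ↔ (¬p5 → p1))) ↔ p3), T p6):
        T ((p4 → (¬p4 ↔ (¬p5 → p1))) ↔ p3): β-rule — branch into T (p4 → (¬p4 ↔ (¬p5 → p1))), T p3  //  F (p4 → (¬p4 ↔ (¬p5 → p1))), F p3.
          branch 2.1.1 (add T (p4 → (¬p4 ↔ (¬p5 → p1))), T p3):
            T (p4 → (¬p4 ↔ (¬p5 → p1))): β-rule — branch into F p4  //  T (¬p4 ↔ (¬p5 → p1)).
              branch 2.1.1.1 (add F p4):
                ○ open, literals {p3=true, p4=false, p6=true}.
              branch 2.1.1.2 (add T (¬p4 ↔ (¬p5 → p1))):
                T (¬p4 ↔ (¬p5 → p1)): β-rule — branch into T ¬p4, T (¬p5 → p1)  //  F ¬p4, F (¬p5 → p1).
                  branch 2.1.1.2.1 (add T ¬p4, T (¬p5 → p1)):
                    T (¬p5 → p1): β-rule — branch into F ¬p5  //  T p1.
                      branch 2.1.1.2.1.1 (add F ¬p5):
                        ○ open, literals {p3=true, p4=false, p5=true, p6=true}.
                      branch 2.1.1.2.1.2 (add T p1):
                        ○ open, literals {p1=true, p3=true, p4=false, p6=true}.
                  branch 2.1.1.2.2 (add F ¬p4, F (¬p5 → p1)):
                    F (¬p5 → p1): α-rule — add T ¬p5, F p1.
                    ○ open, literals {p1=false, p3=true, p4=true, p5=false, p6=true}.
          branch 2.1.2 (add F (p4 → (¬p4 ↔ (¬p5 → p1))), F p3):
            F (p4 → (¬p4 ↔ (¬p5 → p1))): α-rule — add T p4, F (¬p4 ↔ (¬p5 → p1)).
            F (¬p4 ↔ (¬p5 → p1)): β-rule — branch into T ¬p4, F (¬p5 → p1)  //  F ¬p4, T (¬p5 → p1).
              branch 2.1.2.1 (add T ¬p4, F (¬p5 → p1)):
                × closes — contains both p4 and ¬p4.
              branch 2.1.2.2 (add F ¬p4, T (¬p5 → p1)):
                T (¬p5 → p1): β-rule — branch into F ¬p5  //  T p1.
                  branch 2.1.2.2.1 (add F ¬p5):
                    ○ open, literals {p3=false, p4=true, p5=true, p6=true}.
                  branch 2.1.2.2.2 (add T p1):
                    ○ open, literals {p1=true, p3=false, p4=true, p6=true}.
      branch 2.2 (add F ((p4 → (¬p4 ↔ (¬p5 → p1))) ↔ p3), F p6):
        F ((p4 → (¬p4 ↔ (¬p5 → p1))) ↔ p3): β-rule — branch into T (p4 → (¬p4 ↔ (¬p5 → p1))), F p3  //  F (p4 → (¬p4 ↔ (¬p5 → p1))), T p3.
          branch 2.2.1 (add T (p4 → (¬p4 ↔ (¬p5 → p1))), F p3):
            T (p4 → (¬p4 ↔ (¬p5 → p1))): β-rule — branch into F p4  //  T (¬p4 ↔ (¬p5 → p1)).
              branch 2.2.1.1 (add F p4):
                ○ open, literals {p3=false, p4=false, p6=false}.
              branch 2.2.1.2 (add T (¬p4 ↔ (¬p5 → p1))):
                T (¬p4 ↔ (¬p5 → p1)): β-rule — branch into T ¬p4, T (¬p5 → p1)  //  F ¬p4, F (¬p5 → p1).
                  branch 2.2.1.2.1 (add T ¬p4, T (¬p5 → p1)):
                    T (¬p5 → p1): β-rule — branch into F ¬p5  //  T p1.
                      branch 2.2.1.2.1.1 (add F ¬p5):
                        ○ open, literals {p3=false, p4=false, p5=true, p6=false}.
                      branch 2.2.1.2.1.2 (add T p1):
                        ○ open, literals {p1=true, p3=false, p4=false, p6=false}.
                  branch 2.2.1.2.2 (add F ¬p4, F (¬p5 → p1)):
                    F (¬p5 → p1): α-rule — add T ¬p5, F p1.
                    ○ open, literals {p1=false, p3=false, p4=true, p5=false, p6=false}.
          branch 2.2.2 (add F (p4 → (¬p4 ↔ (¬p5 → p1))), T p3):
            F (p4 → (¬p4 ↔ (¬p5 → p1))): α-rule — add T p4, F (¬p4 ↔ (¬p5 → p1)).
            F (¬p4 ↔ (¬p5 → p1)): β-rule — branch into T ¬p4, F (¬p5 → p1)  //  F ¬p4, T (¬p5 → p1).
              branch 2.2.2.1 (add T ¬p4, F (¬p5 → p1)):
                × closes — contains both p4 and ¬p4.
              branch 2.2.2.2 (add F ¬p4, T (¬p5 → p1)):
                T (¬p5 → p1): β-rule — branch into F ¬p5  //  T p1.
                  branch 2.2.2.2.1 (add F ¬p5):
                    ○ open, literals {p3=true, p4=true, p5=true, p6=false}.
                  branch 2.2.2.2.2 (add T p1):
                    ○ open, literals {p1=true, p3=true, p4=true, p6=false}.
2 branches closed, 13 open.
Each open branch fixes some atoms; the unmentioned ones are free. Counting distinct full assignments: branch {p1=false, p5=false, p6=false} (p2, p4, p3) contributes 8 new; branch {p3=true, p4=false, p6=true} (p5, p2, p1) contributes 8 new; branch {p3=true, p4=false, p5=true, p6=true} (p2, p1) contributes 0 new; branch {p1=true, p3=true, p4=false, p6=true} (p5, p2) contributes 0 new; branch {p1=false, p3=true, p4=true, p5=false, p6=true} (p2) contributes 2 new; branch {p3=false, p4=true, p5=true, p6=true} (p2, p1) contributes 4 new; branch {p1=true, p3=false, p4=true, p6=true} (p5, p2) contributes 2 new; branch {p3=false, p4=false, p6=false} (p5, p2, p1) contributes 6 new; branch {p3=false, p4=false, p5=true, p6=false} (p2, p1) contributes 0 new; branch {p1=true, p3=false, p4=false, p6=false} (p5, p2) contributes 0 new; branch {p1=false, p3=false, p4=true, p5=false, p6=false} (p2) contributes 0 new; branch {p3=true, p4=true, p5=true, p6=false} (p2, p1) contributes 4 new; branch {p1=true, p3=true, p4=true, p6=false} (p5, p2) contributes 2 new. Total: 36.

36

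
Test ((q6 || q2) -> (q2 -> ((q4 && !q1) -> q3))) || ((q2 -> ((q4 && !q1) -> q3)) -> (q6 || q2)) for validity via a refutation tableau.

Assume the negation and expand:
Initial set: {!(((q6 || q2) -> (q2 -> ((q4 && !q1) -> q3))) || ((q2 -> ((q4 && !q1) -> q3)) -> (q6 || q2)))}.
!(((q6 || q2) -> (q2 -> ((q4 && !q1) -> q3))) || ((q2 -> ((q4 && !q1) -> q3)) -> (q6 || q2))): α-rule — add !((q6 || q2) -> (q2 -> ((q4 && !q1) -> q3))), !((q2 -> ((q4 && !q1) -> q3)) -> (q6 || q2)).
!((q6 || q2) -> (q2 -> ((q4 && !q1) -> q3))): α-rule — add (q6 || q2), !(q2 -> ((q4 && !q1) -> q3)).
!((q2 -> ((q4 && !q1) -> q3)) -> (q6 || q2)): α-rule — add (q2 -> ((q4 && !q1) -> q3)), !(q6 || q2).
!(q2 -> ((q4 && !q1) -> q3)): α-rule — add q2, !((q4 && !q1) -> q3).
!(q6 || q2): α-rule — add !q6, !q2.
× closes — contains both q2 and !q2.
All 1 branch closes.
Every branch closed, so the negation is unsatisfiable and the formula is valid.

Valid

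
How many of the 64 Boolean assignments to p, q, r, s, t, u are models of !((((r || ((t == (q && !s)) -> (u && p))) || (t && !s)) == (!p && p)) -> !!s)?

3

Initial set: {!((((r || ((t == (q && !s)) -> (u && p))) || (t && !s)) == (!p && p)) -> !!s)}.
!((((r || ((t == (q && !s)) -> (u && p))) || (t && !s)) == (!p && p)) -> !!s): α-rule — add (((r || ((t == (q && !s)) -> (u && p))) || (t && !s)) == (!p && p)), !!!s.
!!!s: drop double negation, giving !s.
(((r || ((t == (q && !s)) -> (u && p))) || (t && !s)) == (!p && p)): β-rule — branch into ((r || ((t == (q && !s)) -> (u && p))) || (t && !s)), (!p && p)  //  !((r || ((t == (q && !s)) -> (u && p))) || (t && !s)), !(!p && p).
  branch 1 (add ((r || ((t == (q && !s)) -> (u && p))) || (t && !s)), (!p && p)):
    (!p && p): α-rule — add !p, p.
    × closes — contains both p and !p.
  branch 2 (add !((r || ((t == (q && !s)) -> (u && p))) || (t && !s)), !(!p && p)):
    !((r || ((t == (q && !s)) -> (u && p))) || (t && !s)): α-rule — add !(r || ((t == (q && !s)) -> (u && p))), !(t && !s).
    !(r || ((t == (q && !s)) -> (u && p))): α-rule — add !r, !((t == (q && !s)) -> (u && p)).
    !((t == (q && !s)) -> (u && p)): α-rule — add (t == (q && !s)), !(u && p).
    !(!p && p): β-rule — branch into !!p  //  !p.
      branch 2.1 (add !!p):
        !(t && !s): β-rule — branch into !t  //  !!s.
          branch 2.1.1 (add !t):
            (t == (q && !s)): β-rule — branch into t, (q && !s)  //  !t, !(q && !s).
              branch 2.1.1.1 (add t, (q && !s)):
                × closes — contains both t and !t.
              branch 2.1.1.2 (add !t, !(q && !s)):
                !(u && p): β-rule — branch into !u  //  !p.
                  branch 2.1.1.2.1 (add !u):
                    !(q && !s): β-rule — branch into !q  //  !!s.
                      branch 2.1.1.2.1.1 (add !q):
                        ○ open, literals {p=true, q=false, r=false, s=false, t=false, u=false}.
                      branch 2.1.1.2.1.2 (add !!s):
                        × closes — contains both s and !s.
                  branch 2.1.1.2.2 (add !p):
                    × closes — contains both p and !p.
          branch 2.1.2 (add !!s):
            × closes — contains both s and !s.
      branch 2.2 (add !p):
        !(t && !s): β-rule — branch into !t  //  !!s.
          branch 2.2.1 (add !t):
            (t == (q && !s)): β-rule — branch into t, (q && !s)  //  !t, !(q && !s).
              branch 2.2.1.1 (add t, (q && !s)):
                × closes — contains both t and !t.
              branch 2.2.1.2 (add !t, !(q && !s)):
                !(u && p): β-rule — branch into !u  //  !p.
                  branch 2.2.1.2.1 (add !u):
                    !(q && !s): β-rule — branch into !q  //  !!s.
                      branch 2.2.1.2.1.1 (add !q):
                        ○ open, literals {p=false, q=false, r=false, s=false, t=false, u=false}.
                      branch 2.2.1.2.1.2 (add !!s):
                        × closes — contains both s and !s.
                  branch 2.2.1.2.2 (add !p):
                    !(q && !s): β-rule — branch into !q  //  !!s.
                      branch 2.2.1.2.2.1 (add !q):
                        ○ open, literals {p=false, q=false, r=false, s=false, t=false}.
                      branch 2.2.1.2.2.2 (add !!s):
                        × closes — contains both s and !s.
          branch 2.2.2 (add !!s):
            × closes — contains both s and !s.
9 branches closed, 3 open.
Each open branch fixes some atoms; the unmentioned ones are free. Counting distinct full assignments: branch {p=true, q=false, r=false, s=false, t=false, u=false} (none free) contributes 1 new; branch {p=false, q=false, r=false, s=false, t=false, u=false} (none free) contributes 1 new; branch {p=false, q=false, r=false, s=false, t=false} (u) contributes 1 new. Total: 3.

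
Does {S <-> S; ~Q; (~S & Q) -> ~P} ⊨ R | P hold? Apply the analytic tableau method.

No

Initial set: {(S <-> S); ~Q; ((~S & Q) -> ~P); ~(R | P)}.
~(R | P): α-rule — add ~R, ~P.
(S <-> S): β-rule — branch into S, S  //  ~S, ~S.
  branch 1 (add S, S):
    ((~S & Q) -> ~P): β-rule — branch into ~(~S & Q)  //  ~P.
      branch 1.1 (add ~(~S & Q)):
        ~(~S & Q): β-rule — branch into ~~S  //  ~Q.
          branch 1.1.1 (add ~~S):
            ○ open, literals {P=F, Q=F, R=F, S=T}.
          branch 1.1.2 (add ~Q):
            ○ open, literals {P=F, Q=F, R=F, S=T}.
      branch 1.2 (add ~P):
        ○ open, literals {P=F, Q=F, R=F, S=T}.
  branch 2 (add ~S, ~S):
    ((~S & Q) -> ~P): β-rule — branch into ~(~S & Q)  //  ~P.
      branch 2.1 (add ~(~S & Q)):
        ~(~S & Q): β-rule — branch into ~~S  //  ~Q.
          branch 2.1.1 (add ~~S):
            × closes — contains both S and ~S.
          branch 2.1.2 (add ~Q):
            ○ open, literals {P=F, Q=F, R=F, S=F}.
      branch 2.2 (add ~P):
        ○ open, literals {P=F, Q=F, R=F, S=F}.
1 branch closed, 5 open.
An open branch gives a countermodel: P=F, Q=F, R=F, S=T (unmentioned atoms arbitrary); the premises hold there but the conclusion fails.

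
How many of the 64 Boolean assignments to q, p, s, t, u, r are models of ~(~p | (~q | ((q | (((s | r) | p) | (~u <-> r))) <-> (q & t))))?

Initial set: {~(~p | (~q | ((q | (((s | r) | p) | (~u <-> r))) <-> (q & t))))}.
~(~p | (~q | ((q | (((s | r) | p) | (~u <-> r))) <-> (q & t)))): α-rule — add ~~p, ~(~q | ((q | (((s | r) | p) | (~u <-> r))) <-> (q & t))).
~(~q | ((q | (((s | r) | p) | (~u <-> r))) <-> (q & t))): α-rule — add ~~q, ~((q | (((s | r) | p) | (~u <-> r))) <-> (q & t)).
~((q | (((s | r) | p) | (~u <-> r))) <-> (q & t)): β-rule — branch into (q | (((s | r) | p) | (~u <-> r))), ~(q & t)  //  ~(q | (((s | r) | p) | (~u <-> r))), (q & t).
  branch 1 (add (q | (((s | r) | p) | (~u <-> r))), ~(q & t)):
    (q | (((s | r) | p) | (~u <-> r))): β-rule — branch into q  //  (((s | r) | p) | (~u <-> r)).
      branch 1.1 (add q):
        ~(q & t): β-rule — branch into ~q  //  ~t.
          branch 1.1.1 (add ~q):
            × closes — contains both q and ~q.
          branch 1.1.2 (add ~t):
            ○ open, literals {p=T, q=T, t=F}.
      branch 1.2 (add (((s | r) | p) | (~u <-> r))):
        ~(q & t): β-rule — branch into ~q  //  ~t.
          branch 1.2.1 (add ~q):
            × closes — contains both q and ~q.
          branch 1.2.2 (add ~t):
            (((s | r) | p) | (~u <-> r)): β-rule — branch into ((s | r) | p)  //  (~u <-> r).
              branch 1.2.2.1 (add ((s | r) | p)):
                ((s | r) | p): β-rule — branch into (s | r)  //  p.
                  branch 1.2.2.1.1 (add (s | r)):
                    (s | r): β-rule — branch into s  //  r.
                      branch 1.2.2.1.1.1 (add s):
                        ○ open, literals {p=T, q=T, s=T, t=F}.
                      branch 1.2.2.1.1.2 (add r):
                        ○ open, literals {p=T, q=T, r=T, t=F}.
                  branch 1.2.2.1.2 (add p):
                    ○ open, literals {p=T, q=T, t=F}.
              branch 1.2.2.2 (add (~u <-> r)):
                (~u <-> r): β-rule — branch into ~u, r  //  ~~u, ~r.
                  branch 1.2.2.2.1 (add ~u, r):
                    ○ open, literals {p=T, q=T, r=T, t=F, u=F}.
                  branch 1.2.2.2.2 (add ~~u, ~r):
                    ○ open, literals {p=T, q=T, r=F, t=F, u=T}.
  branch 2 (add ~(q | (((s | r) | p) | (~u <-> r))), (q & t)):
    ~(q | (((s | r) | p) | (~u <-> r))): α-rule — add ~q, ~(((s | r) | p) | (~u <-> r)).
    × closes — contains both q and ~q.
3 branches closed, 6 open.
Each open branch fixes some atoms; the unmentioned ones are free. Counting distinct full assignments: branch {p=T, q=T, t=F} (s, u, r) contributes 8 new; branch {p=T, q=T, s=T, t=F} (u, r) contributes 0 new; branch {p=T, q=T, r=T, t=F} (s, u) contributes 0 new; branch {p=T, q=T, t=F} (s, u, r) contributes 0 new; branch {p=T, q=T, r=T, t=F, u=F} (s) contributes 0 new; branch {p=T, q=T, r=F, t=F, u=T} (s) contributes 0 new. Total: 8.

8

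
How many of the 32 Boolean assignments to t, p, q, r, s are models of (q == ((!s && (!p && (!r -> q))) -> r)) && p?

Initial set: {((q == ((!s && (!p && (!r -> q))) -> r)) && p)}.
((q == ((!s && (!p && (!r -> q))) -> r)) && p): α-rule — add (q == ((!s && (!p && (!r -> q))) -> r)), p.
(q == ((!s && (!p && (!r -> q))) -> r)): β-rule — branch into q, ((!s && (!p && (!r -> q))) -> r)  //  !q, !((!s && (!p && (!r -> q))) -> r).
  branch 1 (add q, ((!s && (!p && (!r -> q))) -> r)):
    ((!s && (!p && (!r -> q))) -> r): β-rule — branch into !(!s && (!p && (!r -> q)))  //  r.
      branch 1.1 (add !(!s && (!p && (!r -> q)))):
        !(!s && (!p && (!r -> q))): β-rule — branch into !!s  //  !(!p && (!r -> q)).
          branch 1.1.1 (add !!s):
            ○ open, literals {p=true, q=true, s=true}.
          branch 1.1.2 (add !(!p && (!r -> q))):
            !(!p && (!r -> q)): β-rule — branch into !!p  //  !(!r -> q).
              branch 1.1.2.1 (add !!p):
                ○ open, literals {p=true, q=true}.
              branch 1.1.2.2 (add !(!r -> q)):
                !(!r -> q): α-rule — add !r, !q.
                × closes — contains both q and !q.
      branch 1.2 (add r):
        ○ open, literals {p=true, q=true, r=true}.
  branch 2 (add !q, !((!s && (!p && (!r -> q))) -> r)):
    !((!s && (!p && (!r -> q))) -> r): α-rule — add (!s && (!p && (!r -> q))), !r.
    (!s && (!p && (!r -> q))): α-rule — add !s, (!p && (!r -> q)).
    (!p && (!r -> q)): α-rule — add !p, (!r -> q).
    × closes — contains both p and !p.
2 branches closed, 3 open.
Each open branch fixes some atoms; the unmentioned ones are free. Counting distinct full assignments: branch {p=true, q=true, s=true} (t, r) contributes 4 new; branch {p=true, q=true} (t, r, s) contributes 4 new; branch {p=true, q=true, r=true} (t, s) contributes 0 new. Total: 8.

8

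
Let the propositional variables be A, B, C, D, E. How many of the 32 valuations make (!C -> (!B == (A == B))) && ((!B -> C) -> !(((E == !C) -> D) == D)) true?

9

Initial set: {((!C -> (!B == (A == B))) && ((!B -> C) -> !(((E == !C) -> D) == D)))}.
((!C -> (!B == (A == B))) && ((!B -> C) -> !(((E == !C) -> D) == D))): α-rule — add (!C -> (!B == (A == B))), ((!B -> C) -> !(((E == !C) -> D) == D)).
(!C -> (!B == (A == B))): β-rule — branch into !!C  //  (!B == (A == B)).
  branch 1 (add !!C):
    ((!B -> C) -> !(((E == !C) -> D) == D)): β-rule — branch into !(!B -> C)  //  !(((E == !C) -> D) == D).
      branch 1.1 (add !(!B -> C)):
        !(!B -> C): α-rule — add !B, !C.
        × closes — contains both C and !C.
      branch 1.2 (add !(((E == !C) -> D) == D)):
        !(((E == !C) -> D) == D): β-rule — branch into ((E == !C) -> D), !D  //  !((E == !C) -> D), D.
          branch 1.2.1 (add ((E == !C) -> D), !D):
            ((E == !C) -> D): β-rule — branch into !(E == !C)  //  D.
              branch 1.2.1.1 (add !(E == !C)):
                !(E == !C): β-rule — branch into E, !!C  //  !E, !C.
                  branch 1.2.1.1.1 (add E, !!C):
                    ○ open, literals {C=T, D=F, E=T}.
                  branch 1.2.1.1.2 (add !E, !C):
                    × closes — contains both C and !C.
              branch 1.2.1.2 (add D):
                × closes — contains both D and !D.
          branch 1.2.2 (add !((E == !C) -> D), D):
            !((E == !C) -> D): α-rule — add (E == !C), !D.
            × closes — contains both D and !D.
  branch 2 (add (!B == (A == B))):
    ((!B -> C) -> !(((E == !C) -> D) == D)): β-rule — branch into !(!B -> C)  //  !(((E == !C) -> D) == D).
      branch 2.1 (add !(!B -> C)):
        !(!B -> C): α-rule — add !B, !C.
        (!B == (A == B)): β-rule — branch into !B, (A == B)  //  !!B, !(A == B).
          branch 2.1.1 (add !B, (A == B)):
            (A == B): β-rule — branch into A, B  //  !A, !B.
              branch 2.1.1.1 (add A, B):
                × closes — contains both B and !B.
              branch 2.1.1.2 (add !A, !B):
                ○ open, literals {A=F, B=F, C=F}.
          branch 2.1.2 (add !!B, !(A == B)):
            × closes — contains both B and !B.
      branch 2.2 (add !(((E == !C) -> D) == D)):
        (!B == (A == B)): β-rule — branch into !B, (A == B)  //  !!B, !(A == B).
          branch 2.2.1 (add !B, (A == B)):
            !(((E == !C) -> D) == D): β-rule — branch into ((E == !C) -> D), !D  //  !((E == !C) -> D), D.
              branch 2.2.1.1 (add ((E == !C) -> D), !D):
                (A == B): β-rule — branch into A, B  //  !A, !B.
                  branch 2.2.1.1.1 (add A, B):
                    × closes — contains both B and !B.
                  branch 2.2.1.1.2 (add !A, !B):
                    ((E == !C) -> D): β-rule — branch into !(E == !C)  //  D.
                      branch 2.2.1.1.2.1 (add !(E == !C)):
                        !(E == !C): β-rule — branch into E, !!C  //  !E, !C.
                          branch 2.2.1.1.2.1.1 (add E, !!C):
                            ○ open, literals {A=F, B=F, C=T, D=F, E=T}.
                          branch 2.2.1.1.2.1.2 (add !E, !C):
                            ○ open, literals {A=F, B=F, C=F, D=F, E=F}.
                      branch 2.2.1.1.2.2 (add D):
                        × closes — contains both D and !D.
              branch 2.2.1.2 (add !((E == !C) -> D), D):
                !((E == !C) -> D): α-rule — add (E == !C), !D.
                × closes — contains both D and !D.
          branch 2.2.2 (add !!B, !(A == B)):
            !(((E == !C) -> D) == D): β-rule — branch into ((E == !C) -> D), !D  //  !((E == !C) -> D), D.
              branch 2.2.2.1 (add ((E == !C) -> D), !D):
                !(A == B): β-rule — branch into A, !B  //  !A, B.
                  branch 2.2.2.1.1 (add A, !B):
                    × closes — contains both B and !B.
                  branch 2.2.2.1.2 (add !A, B):
                    ((E == !C) -> D): β-rule — branch into !(E == !C)  //  D.
                      branch 2.2.2.1.2.1 (add !(E == !C)):
                        !(E == !C): β-rule — branch into E, !!C  //  !E, !C.
                          branch 2.2.2.1.2.1.1 (add E, !!C):
                            ○ open, literals {A=F, B=T, C=T, D=F, E=T}.
                          branch 2.2.2.1.2.1.2 (add !E, !C):
                            ○ open, literals {A=F, B=T, C=F, D=F, E=F}.
                      branch 2.2.2.1.2.2 (add D):
                        × closes — contains both D and !D.
              branch 2.2.2.2 (add !((E == !C) -> D), D):
                !((E == !C) -> D): α-rule — add (E == !C), !D.
                × closes — contains both D and !D.
12 branches closed, 6 open.
Each open branch fixes some atoms; the unmentioned ones are free. Counting distinct full assignments: branch {C=T, D=F, E=T} (A, B) contributes 4 new; branch {A=F, B=F, C=F} (D, E) contributes 4 new; branch {A=F, B=F, C=T, D=F, E=T} (none free) contributes 0 new; branch {A=F, B=F, C=F, D=F, E=F} (none free) contributes 0 new; branch {A=F, B=T, C=T, D=F, E=T} (none free) contributes 0 new; branch {A=F, B=T, C=F, D=F, E=F} (none free) contributes 1 new. Total: 9.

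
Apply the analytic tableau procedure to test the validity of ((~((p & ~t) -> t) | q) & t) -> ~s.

Not valid

Assume the negation and expand:
Initial set: {~(((~((p & ~t) -> t) | q) & t) -> ~s)}.
~(((~((p & ~t) -> t) | q) & t) -> ~s): α-rule — add ((~((p & ~t) -> t) | q) & t), ~~s.
((~((p & ~t) -> t) | q) & t): α-rule — add (~((p & ~t) -> t) | q), t.
(~((p & ~t) -> t) | q): β-rule — branch into ~((p & ~t) -> t)  //  q.
  branch 1 (add ~((p & ~t) -> t)):
    ~((p & ~t) -> t): α-rule — add (p & ~t), ~t.
    × closes — contains both t and ~t.
  branch 2 (add q):
    ○ open, literals {q=1, s=1, t=1}.
1 branch closed, 1 open.
An open branch gives a countermodel: q=1, s=1, t=1 (unmentioned atoms arbitrary); under it the original formula is false.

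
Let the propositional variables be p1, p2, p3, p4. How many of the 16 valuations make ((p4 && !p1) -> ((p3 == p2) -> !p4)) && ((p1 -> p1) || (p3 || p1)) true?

14

Initial set: {(((p4 && !p1) -> ((p3 == p2) -> !p4)) && ((p1 -> p1) || (p3 || p1)))}.
(((p4 && !p1) -> ((p3 == p2) -> !p4)) && ((p1 -> p1) || (p3 || p1))): α-rule — add ((p4 && !p1) -> ((p3 == p2) -> !p4)), ((p1 -> p1) || (p3 || p1)).
((p4 && !p1) -> ((p3 == p2) -> !p4)): β-rule — branch into !(p4 && !p1)  //  ((p3 == p2) -> !p4).
  branch 1 (add !(p4 && !p1)):
    ((p1 -> p1) || (p3 || p1)): β-rule — branch into (p1 -> p1)  //  (p3 || p1).
      branch 1.1 (add (p1 -> p1)):
        !(p4 && !p1): β-rule — branch into !p4  //  !!p1.
          branch 1.1.1 (add !p4):
            (p1 -> p1): β-rule — branch into !p1  //  p1.
              branch 1.1.1.1 (add !p1):
                ○ open, literals {p1=0, p4=0}.
              branch 1.1.1.2 (add p1):
                ○ open, literals {p1=1, p4=0}.
          branch 1.1.2 (add !!p1):
            (p1 -> p1): β-rule — branch into !p1  //  p1.
              branch 1.1.2.1 (add !p1):
                × closes — contains both p1 and !p1.
              branch 1.1.2.2 (add p1):
                ○ open, literals {p1=1}.
      branch 1.2 (add (p3 || p1)):
        !(p4 && !p1): β-rule — branch into !p4  //  !!p1.
          branch 1.2.1 (add !p4):
            (p3 || p1): β-rule — branch into p3  //  p1.
              branch 1.2.1.1 (add p3):
                ○ open, literals {p3=1, p4=0}.
              branch 1.2.1.2 (add p1):
                ○ open, literals {p1=1, p4=0}.
          branch 1.2.2 (add !!p1):
            (p3 || p1): β-rule — branch into p3  //  p1.
              branch 1.2.2.1 (add p3):
                ○ open, literals {p1=1, p3=1}.
              branch 1.2.2.2 (add p1):
                ○ open, literals {p1=1}.
  branch 2 (add ((p3 == p2) -> !p4)):
    ((p1 -> p1) || (p3 || p1)): β-rule — branch into (p1 -> p1)  //  (p3 || p1).
      branch 2.1 (add (p1 -> p1)):
        ((p3 == p2) -> !p4): β-rule — branch into !(p3 == p2)  //  !p4.
          branch 2.1.1 (add !(p3 == p2)):
            (p1 -> p1): β-rule — branch into !p1  //  p1.
              branch 2.1.1.1 (add !p1):
                !(p3 == p2): β-rule — branch into p3, !p2  //  !p3, p2.
                  branch 2.1.1.1.1 (add p3, !p2):
                    ○ open, literals {p1=0, p2=0, p3=1}.
                  branch 2.1.1.1.2 (add !p3, p2):
                    ○ open, literals {p1=0, p2=1, p3=0}.
              branch 2.1.1.2 (add p1):
                !(p3 == p2): β-rule — branch into p3, !p2  //  !p3, p2.
                  branch 2.1.1.2.1 (add p3, !p2):
                    ○ open, literals {p1=1, p2=0, p3=1}.
                  branch 2.1.1.2.2 (add !p3, p2):
                    ○ open, literals {p1=1, p2=1, p3=0}.
          branch 2.1.2 (add !p4):
            (p1 -> p1): β-rule — branch into !p1  //  p1.
              branch 2.1.2.1 (add !p1):
                ○ open, literals {p1=0, p4=0}.
              branch 2.1.2.2 (add p1):
                ○ open, literals {p1=1, p4=0}.
      branch 2.2 (add (p3 || p1)):
        ((p3 == p2) -> !p4): β-rule — branch into !(p3 == p2)  //  !p4.
          branch 2.2.1 (add !(p3 == p2)):
            (p3 || p1): β-rule — branch into p3  //  p1.
              branch 2.2.1.1 (add p3):
                !(p3 == p2): β-rule — branch into p3, !p2  //  !p3, p2.
                  branch 2.2.1.1.1 (add p3, !p2):
                    ○ open, literals {p2=0, p3=1}.
                  branch 2.2.1.1.2 (add !p3, p2):
                    × closes — contains both p3 and !p3.
              branch 2.2.1.2 (add p1):
                !(p3 == p2): β-rule — branch into p3, !p2  //  !p3, p2.
                  branch 2.2.1.2.1 (add p3, !p2):
                    ○ open, literals {p1=1, p2=0, p3=1}.
                  branch 2.2.1.2.2 (add !p3, p2):
                    ○ open, literals {p1=1, p2=1, p3=0}.
          branch 2.2.2 (add !p4):
            (p3 || p1): β-rule — branch into p3  //  p1.
              branch 2.2.2.1 (add p3):
                ○ open, literals {p3=1, p4=0}.
              branch 2.2.2.2 (add p1):
                ○ open, literals {p1=1, p4=0}.
2 branches closed, 18 open.
Each open branch fixes some atoms; the unmentioned ones are free. Counting distinct full assignments: branch {p1=0, p4=0} (p2, p3) contributes 4 new; branch {p1=1, p4=0} (p2, p3) contributes 4 new; branch {p1=1} (p2, p3, p4) contributes 4 new; branch {p3=1, p4=0} (p1, p2) contributes 0 new; branch {p1=1, p4=0} (p2, p3) contributes 0 new; branch {p1=1, p3=1} (p2, p4) contributes 0 new; branch {p1=1} (p2, p3, p4) contributes 0 new; branch {p1=0, p2=0, p3=1} (p4) contributes 1 new; branch {p1=0, p2=1, p3=0} (p4) contributes 1 new; branch {p1=1, p2=0, p3=1} (p4) contributes 0 new; branch {p1=1, p2=1, p3=0} (p4) contributes 0 new; branch {p1=0, p4=0} (p2, p3) contributes 0 new; branch {p1=1, p4=0} (p2, p3) contributes 0 new; branch {p2=0, p3=1} (p1, p4) contributes 0 new; branch {p1=1, p2=0, p3=1} (p4) contributes 0 new; branch {p1=1, p2=1, p3=0} (p4) contributes 0 new; branch {p3=1, p4=0} (p1, p2) contributes 0 new; branch {p1=1, p4=0} (p2, p3) contributes 0 new. Total: 14.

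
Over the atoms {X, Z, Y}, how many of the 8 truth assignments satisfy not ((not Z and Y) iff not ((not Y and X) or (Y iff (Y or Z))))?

Initial set: {not ((not Z and Y) iff not ((not Y and X) or (Y iff (Y or Z))))}.
not ((not Z and Y) iff not ((not Y and X) or (Y iff (Y or Z)))): β-rule — branch into (not Z and Y), not not ((not Y and X) or (Y iff (Y or Z)))  //  not (not Z and Y), not ((not Y and X) or (Y iff (Y or Z))).
  branch 1 (add (not Z and Y), not not ((not Y and X) or (Y iff (Y or Z)))):
    (not Z and Y): α-rule — add not Z, Y.
    not not ((not Y and X) or (Y iff (Y or Z))): β-rule — branch into (not Y and X)  //  (Y iff (Y or Z)).
      branch 1.1 (add (not Y and X)):
        (not Y and X): α-rule — add not Y, X.
        × closes — contains both Y and not Y.
      branch 1.2 (add (Y iff (Y or Z))):
        (Y iff (Y or Z)): β-rule — branch into Y, (Y or Z)  //  not Y, not (Y or Z).
          branch 1.2.1 (add Y, (Y or Z)):
            (Y or Z): β-rule — branch into Y  //  Z.
              branch 1.2.1.1 (add Y):
                ○ open, literals {Y=1, Z=0}.
              branch 1.2.1.2 (add Z):
                × closes — contains both Z and not Z.
          branch 1.2.2 (add not Y, not (Y or Z)):
            × closes — contains both Y and not Y.
  branch 2 (add not (not Z and Y), not ((not Y and X) or (Y iff (Y or Z)))):
    not ((not Y and X) or (Y iff (Y or Z))): α-rule — add not (not Y and X), not (Y iff (Y or Z)).
    not (not Z and Y): β-rule — branch into not not Z  //  not Y.
      branch 2.1 (add not not Z):
        not (not Y and X): β-rule — branch into not not Y  //  not X.
          branch 2.1.1 (add not not Y):
            not (Y iff (Y or Z)): β-rule — branch into Y, not (Y or Z)  //  not Y, (Y or Z).
              branch 2.1.1.1 (add Y, not (Y or Z)):
                not (Y or Z): α-rule — add not Y, not Z.
                × closes — contains both Y and not Y.
              branch 2.1.1.2 (add not Y, (Y or Z)):
                × closes — contains both Y and not Y.
          branch 2.1.2 (add not X):
            not (Y iff (Y or Z)): β-rule — branch into Y, not (Y or Z)  //  not Y, (Y or Z).
              branch 2.1.2.1 (add Y, not (Y or Z)):
                not (Y or Z): α-rule — add not Y, not Z.
                × closes — contains both Y and not Y.
              branch 2.1.2.2 (add not Y, (Y or Z)):
                (Y or Z): β-rule — branch into Y  //  Z.
                  branch 2.1.2.2.1 (add Y):
                    × closes — contains both Y and not Y.
                  branch 2.1.2.2.2 (add Z):
                    ○ open, literals {X=0, Y=0, Z=1}.
      branch 2.2 (add not Y):
        not (not Y and X): β-rule — branch into not not Y  //  not X.
          branch 2.2.1 (add not not Y):
            × closes — contains both Y and not Y.
          branch 2.2.2 (add not X):
            not (Y iff (Y or Z)): β-rule — branch into Y, not (Y or Z)  //  not Y, (Y or Z).
              branch 2.2.2.1 (add Y, not (Y or Z)):
                × closes — contains both Y and not Y.
              branch 2.2.2.2 (add not Y, (Y or Z)):
                (Y or Z): β-rule — branch into Y  //  Z.
                  branch 2.2.2.2.1 (add Y):
                    × closes — contains both Y and not Y.
                  branch 2.2.2.2.2 (add Z):
                    ○ open, literals {X=0, Y=0, Z=1}.
10 branches closed, 3 open.
Each open branch fixes some atoms; the unmentioned ones are free. Counting distinct full assignments: branch {Y=1, Z=0} (X) contributes 2 new; branch {X=0, Y=0, Z=1} (none free) contributes 1 new; branch {X=0, Y=0, Z=1} (none free) contributes 0 new. Total: 3.

3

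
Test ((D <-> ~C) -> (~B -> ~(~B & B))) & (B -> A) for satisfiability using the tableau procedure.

Initial set: {(((D <-> ~C) -> (~B -> ~(~B & B))) & (B -> A))}.
(((D <-> ~C) -> (~B -> ~(~B & B))) & (B -> A)): α-rule — add ((D <-> ~C) -> (~B -> ~(~B & B))), (B -> A).
((D <-> ~C) -> (~B -> ~(~B & B))): β-rule — branch into ~(D <-> ~C)  //  (~B -> ~(~B & B)).
  branch 1 (add ~(D <-> ~C)):
    (B -> A): β-rule — branch into ~B  //  A.
      branch 1.1 (add ~B):
        ~(D <-> ~C): β-rule — branch into D, ~~C  //  ~D, ~C.
          branch 1.1.1 (add D, ~~C):
            ○ open, literals {B=F, C=T, D=T}.
          branch 1.1.2 (add ~D, ~C):
            ○ open, literals {B=F, C=F, D=F}.
      branch 1.2 (add A):
        ~(D <-> ~C): β-rule — branch into D, ~~C  //  ~D, ~C.
          branch 1.2.1 (add D, ~~C):
            ○ open, literals {A=T, C=T, D=T}.
          branch 1.2.2 (add ~D, ~C):
            ○ open, literals {A=T, C=F, D=F}.
  branch 2 (add (~B -> ~(~B & B))):
    (B -> A): β-rule — branch into ~B  //  A.
      branch 2.1 (add ~B):
        (~B -> ~(~B & B)): β-rule — branch into ~~B  //  ~(~B & B).
          branch 2.1.1 (add ~~B):
            × closes — contains both B and ~B.
          branch 2.1.2 (add ~(~B & B)):
            ~(~B & B): β-rule — branch into ~~B  //  ~B.
              branch 2.1.2.1 (add ~~B):
                × closes — contains both B and ~B.
              branch 2.1.2.2 (add ~B):
                ○ open, literals {B=F}.
      branch 2.2 (add A):
        (~B -> ~(~B & B)): β-rule — branch into ~~B  //  ~(~B & B).
          branch 2.2.1 (add ~~B):
            ○ open, literals {A=T, B=T}.
          branch 2.2.2 (add ~(~B & B)):
            ~(~B & B): β-rule — branch into ~~B  //  ~B.
              branch 2.2.2.1 (add ~~B):
                ○ open, literals {A=T, B=T}.
              branch 2.2.2.2 (add ~B):
                ○ open, literals {A=T, B=F}.
2 branches closed, 8 open.
An open branch gives a satisfying assignment: B=F, C=T, D=T.

Satisfiable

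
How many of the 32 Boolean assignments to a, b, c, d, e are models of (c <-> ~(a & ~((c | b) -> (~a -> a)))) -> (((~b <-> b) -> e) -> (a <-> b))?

24

Initial set: {((c <-> ~(a & ~((c | b) -> (~a -> a)))) -> (((~b <-> b) -> e) -> (a <-> b)))}.
((c <-> ~(a & ~((c | b) -> (~a -> a)))) -> (((~b <-> b) -> e) -> (a <-> b))): β-rule — branch into ~(c <-> ~(a & ~((c | b) -> (~a -> a))))  //  (((~b <-> b) -> e) -> (a <-> b)).
  branch 1 (add ~(c <-> ~(a & ~((c | b) -> (~a -> a))))):
    ~(c <-> ~(a & ~((c | b) -> (~a -> a)))): β-rule — branch into c, ~~(a & ~((c | b) -> (~a -> a)))  //  ~c, ~(a & ~((c | b) -> (~a -> a))).
      branch 1.1 (add c, ~~(a & ~((c | b) -> (~a -> a)))):
        ~~(a & ~((c | b) -> (~a -> a))): α-rule — add a, ~((c | b) -> (~a -> a)).
        ~((c | b) -> (~a -> a)): α-rule — add (c | b), ~(~a -> a).
        ~(~a -> a): α-rule — add ~a, ~a.
        × closes — contains both a and ~a.
      branch 1.2 (add ~c, ~(a & ~((c | b) -> (~a -> a)))):
        ~(a & ~((c | b) -> (~a -> a))): β-rule — branch into ~a  //  ~~((c | b) -> (~a -> a)).
          branch 1.2.1 (add ~a):
            ○ open, literals {a=F, c=F}.
          branch 1.2.2 (add ~~((c | b) -> (~a -> a))):
            ~~((c | b) -> (~a -> a)): β-rule — branch into ~(c | b)  //  (~a -> a).
              branch 1.2.2.1 (add ~(c | b)):
                ~(c | b): α-rule — add ~c, ~b.
                ○ open, literals {b=F, c=F}.
              branch 1.2.2.2 (add (~a -> a)):
                (~a -> a): β-rule — branch into ~~a  //  a.
                  branch 1.2.2.2.1 (add ~~a):
                    ○ open, literals {a=T, c=F}.
                  branch 1.2.2.2.2 (add a):
                    ○ open, literals {a=T, c=F}.
  branch 2 (add (((~b <-> b) -> e) -> (a <-> b))):
    (((~b <-> b) -> e) -> (a <-> b)): β-rule — branch into ~((~b <-> b) -> e)  //  (a <-> b).
      branch 2.1 (add ~((~b <-> b) -> e)):
        ~((~b <-> b) -> e): α-rule — add (~b <-> b), ~e.
        (~b <-> b): β-rule — branch into ~b, b  //  ~~b, ~b.
          branch 2.1.1 (add ~b, b):
            × closes — contains both b and ~b.
          branch 2.1.2 (add ~~b, ~b):
            × closes — contains both b and ~b.
      branch 2.2 (add (a <-> b)):
        (a <-> b): β-rule — branch into a, b  //  ~a, ~b.
          branch 2.2.1 (add a, b):
            ○ open, literals {a=T, b=T}.
          branch 2.2.2 (add ~a, ~b):
            ○ open, literals {a=F, b=F}.
3 branches closed, 6 open.
Each open branch fixes some atoms; the unmentioned ones are free. Counting distinct full assignments: branch {a=F, c=F} (b, d, e) contributes 8 new; branch {b=F, c=F} (a, d, e) contributes 4 new; branch {a=T, c=F} (b, d, e) contributes 4 new; branch {a=T, c=F} (b, d, e) contributes 0 new; branch {a=T, b=T} (c, d, e) contributes 4 new; branch {a=F, b=F} (c, d, e) contributes 4 new. Total: 24.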